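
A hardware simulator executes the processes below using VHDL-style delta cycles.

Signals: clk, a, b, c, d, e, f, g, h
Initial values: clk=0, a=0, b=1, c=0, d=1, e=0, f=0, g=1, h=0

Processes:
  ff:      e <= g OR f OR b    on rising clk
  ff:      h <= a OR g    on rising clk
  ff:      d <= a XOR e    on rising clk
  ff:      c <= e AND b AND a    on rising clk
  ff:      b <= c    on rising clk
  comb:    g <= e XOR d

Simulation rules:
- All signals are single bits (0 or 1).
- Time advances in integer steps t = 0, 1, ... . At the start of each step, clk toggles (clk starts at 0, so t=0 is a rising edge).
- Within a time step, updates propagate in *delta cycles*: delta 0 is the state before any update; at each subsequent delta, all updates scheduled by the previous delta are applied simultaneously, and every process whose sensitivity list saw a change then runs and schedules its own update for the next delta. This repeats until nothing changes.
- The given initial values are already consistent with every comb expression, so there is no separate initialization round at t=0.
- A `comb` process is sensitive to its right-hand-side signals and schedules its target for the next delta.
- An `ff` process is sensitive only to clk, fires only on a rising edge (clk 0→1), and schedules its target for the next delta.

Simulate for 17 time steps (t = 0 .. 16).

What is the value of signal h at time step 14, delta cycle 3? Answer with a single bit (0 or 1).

1

[bits: e,h,d,g,clk,c,a,f,b]
t=0: Δ0=001100001 Δ1=001110001 Δ2=110110000 | 2Δ
t=1: Δ0=110110000 Δ1=110100000 | 1Δ
t=2: Δ0=110100000 Δ1=110110000 Δ2=111110000 Δ3=111010000 | 3Δ
t=3: Δ0=111010000 Δ1=111000000 | 1Δ
t=4: Δ0=111000000 Δ1=111010000 Δ2=001010000 Δ3=001110000 | 3Δ
t=5: Δ0=001110000 Δ1=001100000 | 1Δ
t=6: Δ0=001100000 Δ1=001110000 Δ2=110110000 | 2Δ
t=7: Δ0=110110000 Δ1=110100000 | 1Δ
t=8: Δ0=110100000 Δ1=110110000 Δ2=111110000 Δ3=111010000 | 3Δ
t=9: Δ0=111010000 Δ1=111000000 | 1Δ
t=10: Δ0=111000000 Δ1=111010000 Δ2=001010000 Δ3=001110000 | 3Δ
t=11: Δ0=001110000 Δ1=001100000 | 1Δ
t=12: Δ0=001100000 Δ1=001110000 Δ2=110110000 | 2Δ
t=13: Δ0=110110000 Δ1=110100000 | 1Δ
t=14: Δ0=110100000 Δ1=110110000 Δ2=111110000 Δ3=111010000 | 3Δ
t=15: Δ0=111010000 Δ1=111000000 | 1Δ
t=16: Δ0=111000000 Δ1=111010000 Δ2=001010000 Δ3=001110000 | 3Δ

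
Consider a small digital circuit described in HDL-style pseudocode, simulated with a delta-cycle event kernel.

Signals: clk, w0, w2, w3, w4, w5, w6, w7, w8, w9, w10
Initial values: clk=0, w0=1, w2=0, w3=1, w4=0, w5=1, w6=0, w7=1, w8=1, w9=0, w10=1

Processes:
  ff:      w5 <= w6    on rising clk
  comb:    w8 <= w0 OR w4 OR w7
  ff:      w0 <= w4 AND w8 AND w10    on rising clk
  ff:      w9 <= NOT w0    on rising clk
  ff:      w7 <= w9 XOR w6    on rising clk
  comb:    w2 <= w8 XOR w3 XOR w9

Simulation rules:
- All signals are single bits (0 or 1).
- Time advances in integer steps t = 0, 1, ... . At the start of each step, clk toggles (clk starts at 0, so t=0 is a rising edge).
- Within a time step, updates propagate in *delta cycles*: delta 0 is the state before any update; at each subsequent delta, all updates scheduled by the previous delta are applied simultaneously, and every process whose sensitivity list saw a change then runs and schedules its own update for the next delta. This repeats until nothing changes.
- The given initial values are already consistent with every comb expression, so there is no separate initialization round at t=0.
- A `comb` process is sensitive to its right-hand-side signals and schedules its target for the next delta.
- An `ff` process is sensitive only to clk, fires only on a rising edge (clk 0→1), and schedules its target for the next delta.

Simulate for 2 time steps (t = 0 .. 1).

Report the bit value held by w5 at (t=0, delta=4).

[bits: w6,w3,w9,w2,clk,w5,w10,w7,w0,w4,w8]
t=0: Δ0=01000111101 Δ1=01001111101 Δ2=01001010001 Δ3=01001010000 Δ4=01011010000 | 4Δ
t=1: Δ0=01011010000 Δ1=01010010000 | 1Δ

0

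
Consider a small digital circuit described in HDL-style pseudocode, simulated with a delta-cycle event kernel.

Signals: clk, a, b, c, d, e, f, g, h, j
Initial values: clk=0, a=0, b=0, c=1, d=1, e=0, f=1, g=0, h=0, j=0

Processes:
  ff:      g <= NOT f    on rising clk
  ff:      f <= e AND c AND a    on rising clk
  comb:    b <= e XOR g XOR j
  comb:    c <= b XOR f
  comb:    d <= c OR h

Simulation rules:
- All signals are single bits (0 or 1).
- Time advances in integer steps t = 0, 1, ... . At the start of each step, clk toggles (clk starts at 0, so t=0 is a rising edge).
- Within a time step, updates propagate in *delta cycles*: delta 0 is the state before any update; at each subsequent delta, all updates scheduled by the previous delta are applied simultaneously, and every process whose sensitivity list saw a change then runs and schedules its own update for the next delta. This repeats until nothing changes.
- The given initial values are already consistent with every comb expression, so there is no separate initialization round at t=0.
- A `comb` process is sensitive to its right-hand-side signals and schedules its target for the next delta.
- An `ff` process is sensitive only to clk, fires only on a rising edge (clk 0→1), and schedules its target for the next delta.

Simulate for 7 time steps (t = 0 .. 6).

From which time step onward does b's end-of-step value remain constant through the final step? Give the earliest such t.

2

t0.Δ0 f=1 d=1 h=0 g=0 e=0 j=0 clk=0 b=0 c=1 a=0
t0.Δ1 f=1 d=1 h=0 g=0 e=0 j=0 clk=1 b=0 c=1 a=0
t0.Δ2 f=0 d=1 h=0 g=0 e=0 j=0 clk=1 b=0 c=1 a=0
t0.Δ3 f=0 d=1 h=0 g=0 e=0 j=0 clk=1 b=0 c=0 a=0
t0.Δ4 f=0 d=0 h=0 g=0 e=0 j=0 clk=1 b=0 c=0 a=0
t1.Δ0 f=0 d=0 h=0 g=0 e=0 j=0 clk=1 b=0 c=0 a=0
t1.Δ1 f=0 d=0 h=0 g=0 e=0 j=0 clk=0 b=0 c=0 a=0
t2.Δ0 f=0 d=0 h=0 g=0 e=0 j=0 clk=0 b=0 c=0 a=0
t2.Δ1 f=0 d=0 h=0 g=0 e=0 j=0 clk=1 b=0 c=0 a=0
t2.Δ2 f=0 d=0 h=0 g=1 e=0 j=0 clk=1 b=0 c=0 a=0
t2.Δ3 f=0 d=0 h=0 g=1 e=0 j=0 clk=1 b=1 c=0 a=0
t2.Δ4 f=0 d=0 h=0 g=1 e=0 j=0 clk=1 b=1 c=1 a=0
t2.Δ5 f=0 d=1 h=0 g=1 e=0 j=0 clk=1 b=1 c=1 a=0
t3.Δ0 f=0 d=1 h=0 g=1 e=0 j=0 clk=1 b=1 c=1 a=0
t3.Δ1 f=0 d=1 h=0 g=1 e=0 j=0 clk=0 b=1 c=1 a=0
t4.Δ0 f=0 d=1 h=0 g=1 e=0 j=0 clk=0 b=1 c=1 a=0
t4.Δ1 f=0 d=1 h=0 g=1 e=0 j=0 clk=1 b=1 c=1 a=0
t5.Δ0 f=0 d=1 h=0 g=1 e=0 j=0 clk=1 b=1 c=1 a=0
t5.Δ1 f=0 d=1 h=0 g=1 e=0 j=0 clk=0 b=1 c=1 a=0
t6.Δ0 f=0 d=1 h=0 g=1 e=0 j=0 clk=0 b=1 c=1 a=0
t6.Δ1 f=0 d=1 h=0 g=1 e=0 j=0 clk=1 b=1 c=1 a=0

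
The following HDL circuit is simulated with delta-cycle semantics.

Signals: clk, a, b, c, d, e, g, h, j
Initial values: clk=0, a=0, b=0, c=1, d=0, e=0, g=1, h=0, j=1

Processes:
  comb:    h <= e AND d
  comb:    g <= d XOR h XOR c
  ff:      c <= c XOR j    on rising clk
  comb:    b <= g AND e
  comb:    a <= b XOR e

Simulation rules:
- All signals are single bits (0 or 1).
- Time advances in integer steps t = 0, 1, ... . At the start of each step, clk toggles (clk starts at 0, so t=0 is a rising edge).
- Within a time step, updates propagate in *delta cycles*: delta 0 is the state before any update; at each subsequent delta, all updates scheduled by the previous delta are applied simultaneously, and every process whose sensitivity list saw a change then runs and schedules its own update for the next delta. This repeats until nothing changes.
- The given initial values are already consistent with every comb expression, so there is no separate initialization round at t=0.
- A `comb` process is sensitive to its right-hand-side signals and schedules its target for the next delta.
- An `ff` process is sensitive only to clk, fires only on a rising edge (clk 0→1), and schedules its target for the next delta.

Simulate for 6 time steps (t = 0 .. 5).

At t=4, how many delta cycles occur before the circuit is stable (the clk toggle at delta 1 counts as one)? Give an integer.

t=0 Δ0: e=0 a=0 b=0 g=1 c=1 clk=0 h=0 j=1 d=0
  Δ1: clk:0→1
  Δ2: c:1→0
  Δ3: g:1→0
  (3Δ to stable)
t=1 Δ0: e=0 a=0 b=0 g=0 c=0 clk=1 h=0 j=1 d=0
  Δ1: clk:1→0
  (1Δ to stable)
t=2 Δ0: e=0 a=0 b=0 g=0 c=0 clk=0 h=0 j=1 d=0
  Δ1: clk:0→1
  Δ2: c:0→1
  Δ3: g:0→1
  (3Δ to stable)
t=3 Δ0: e=0 a=0 b=0 g=1 c=1 clk=1 h=0 j=1 d=0
  Δ1: clk:1→0
  (1Δ to stable)
t=4 Δ0: e=0 a=0 b=0 g=1 c=1 clk=0 h=0 j=1 d=0
  Δ1: clk:0→1
  Δ2: c:1→0
  Δ3: g:1→0
  (3Δ to stable)
t=5 Δ0: e=0 a=0 b=0 g=0 c=0 clk=1 h=0 j=1 d=0
  Δ1: clk:1→0
  (1Δ to stable)

3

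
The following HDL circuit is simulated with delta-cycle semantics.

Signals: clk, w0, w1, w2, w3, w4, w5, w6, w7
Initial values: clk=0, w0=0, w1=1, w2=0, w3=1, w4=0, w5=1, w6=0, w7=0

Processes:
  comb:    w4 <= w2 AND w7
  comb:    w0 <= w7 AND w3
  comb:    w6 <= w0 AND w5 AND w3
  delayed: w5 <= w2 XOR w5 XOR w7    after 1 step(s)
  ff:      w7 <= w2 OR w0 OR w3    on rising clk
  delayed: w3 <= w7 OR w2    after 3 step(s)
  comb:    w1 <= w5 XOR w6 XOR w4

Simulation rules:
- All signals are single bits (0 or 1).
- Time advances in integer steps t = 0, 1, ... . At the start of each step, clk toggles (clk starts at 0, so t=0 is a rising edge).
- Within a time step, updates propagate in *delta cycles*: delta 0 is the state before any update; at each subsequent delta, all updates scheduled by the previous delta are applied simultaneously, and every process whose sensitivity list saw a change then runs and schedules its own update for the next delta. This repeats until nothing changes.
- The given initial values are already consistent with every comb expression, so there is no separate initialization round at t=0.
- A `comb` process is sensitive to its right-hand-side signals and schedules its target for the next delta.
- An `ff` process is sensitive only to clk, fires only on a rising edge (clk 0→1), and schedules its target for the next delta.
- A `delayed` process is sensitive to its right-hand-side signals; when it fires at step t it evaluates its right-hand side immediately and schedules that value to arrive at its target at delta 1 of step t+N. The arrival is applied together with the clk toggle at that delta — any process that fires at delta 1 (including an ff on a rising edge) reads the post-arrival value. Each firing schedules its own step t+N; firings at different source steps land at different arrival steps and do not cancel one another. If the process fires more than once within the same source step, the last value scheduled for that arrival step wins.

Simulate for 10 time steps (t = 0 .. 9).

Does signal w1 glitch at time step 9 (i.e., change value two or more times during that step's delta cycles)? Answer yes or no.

yes

t0.Δ0 clk=0 w3=1 w4=0 w2=0 w1=1 w6=0 w5=1 w7=0 w0=0
t0.Δ1 clk=1 w3=1 w4=0 w2=0 w1=1 w6=0 w5=1 w7=0 w0=0
t0.Δ2 clk=1 w3=1 w4=0 w2=0 w1=1 w6=0 w5=1 w7=1 w0=0
t0.Δ3 clk=1 w3=1 w4=0 w2=0 w1=1 w6=0 w5=1 w7=1 w0=1
t0.Δ4 clk=1 w3=1 w4=0 w2=0 w1=1 w6=1 w5=1 w7=1 w0=1
t0.Δ5 clk=1 w3=1 w4=0 w2=0 w1=0 w6=1 w5=1 w7=1 w0=1
t1.Δ0 clk=1 w3=1 w4=0 w2=0 w1=0 w6=1 w5=1 w7=1 w0=1
t1.Δ1 clk=0 w3=1 w4=0 w2=0 w1=0 w6=1 w5=0 w7=1 w0=1
t1.Δ2 clk=0 w3=1 w4=0 w2=0 w1=1 w6=0 w5=0 w7=1 w0=1
t1.Δ3 clk=0 w3=1 w4=0 w2=0 w1=0 w6=0 w5=0 w7=1 w0=1
t2.Δ0 clk=0 w3=1 w4=0 w2=0 w1=0 w6=0 w5=0 w7=1 w0=1
t2.Δ1 clk=1 w3=1 w4=0 w2=0 w1=0 w6=0 w5=1 w7=1 w0=1
t2.Δ2 clk=1 w3=1 w4=0 w2=0 w1=1 w6=1 w5=1 w7=1 w0=1
t2.Δ3 clk=1 w3=1 w4=0 w2=0 w1=0 w6=1 w5=1 w7=1 w0=1
t3.Δ0 clk=1 w3=1 w4=0 w2=0 w1=0 w6=1 w5=1 w7=1 w0=1
t3.Δ1 clk=0 w3=1 w4=0 w2=0 w1=0 w6=1 w5=0 w7=1 w0=1
t3.Δ2 clk=0 w3=1 w4=0 w2=0 w1=1 w6=0 w5=0 w7=1 w0=1
t3.Δ3 clk=0 w3=1 w4=0 w2=0 w1=0 w6=0 w5=0 w7=1 w0=1
t4.Δ0 clk=0 w3=1 w4=0 w2=0 w1=0 w6=0 w5=0 w7=1 w0=1
t4.Δ1 clk=1 w3=1 w4=0 w2=0 w1=0 w6=0 w5=1 w7=1 w0=1
t4.Δ2 clk=1 w3=1 w4=0 w2=0 w1=1 w6=1 w5=1 w7=1 w0=1
t4.Δ3 clk=1 w3=1 w4=0 w2=0 w1=0 w6=1 w5=1 w7=1 w0=1
t5.Δ0 clk=1 w3=1 w4=0 w2=0 w1=0 w6=1 w5=1 w7=1 w0=1
t5.Δ1 clk=0 w3=1 w4=0 w2=0 w1=0 w6=1 w5=0 w7=1 w0=1
t5.Δ2 clk=0 w3=1 w4=0 w2=0 w1=1 w6=0 w5=0 w7=1 w0=1
t5.Δ3 clk=0 w3=1 w4=0 w2=0 w1=0 w6=0 w5=0 w7=1 w0=1
t6.Δ0 clk=0 w3=1 w4=0 w2=0 w1=0 w6=0 w5=0 w7=1 w0=1
t6.Δ1 clk=1 w3=1 w4=0 w2=0 w1=0 w6=0 w5=1 w7=1 w0=1
t6.Δ2 clk=1 w3=1 w4=0 w2=0 w1=1 w6=1 w5=1 w7=1 w0=1
t6.Δ3 clk=1 w3=1 w4=0 w2=0 w1=0 w6=1 w5=1 w7=1 w0=1
t7.Δ0 clk=1 w3=1 w4=0 w2=0 w1=0 w6=1 w5=1 w7=1 w0=1
t7.Δ1 clk=0 w3=1 w4=0 w2=0 w1=0 w6=1 w5=0 w7=1 w0=1
t7.Δ2 clk=0 w3=1 w4=0 w2=0 w1=1 w6=0 w5=0 w7=1 w0=1
t7.Δ3 clk=0 w3=1 w4=0 w2=0 w1=0 w6=0 w5=0 w7=1 w0=1
t8.Δ0 clk=0 w3=1 w4=0 w2=0 w1=0 w6=0 w5=0 w7=1 w0=1
t8.Δ1 clk=1 w3=1 w4=0 w2=0 w1=0 w6=0 w5=1 w7=1 w0=1
t8.Δ2 clk=1 w3=1 w4=0 w2=0 w1=1 w6=1 w5=1 w7=1 w0=1
t8.Δ3 clk=1 w3=1 w4=0 w2=0 w1=0 w6=1 w5=1 w7=1 w0=1
t9.Δ0 clk=1 w3=1 w4=0 w2=0 w1=0 w6=1 w5=1 w7=1 w0=1
t9.Δ1 clk=0 w3=1 w4=0 w2=0 w1=0 w6=1 w5=0 w7=1 w0=1
t9.Δ2 clk=0 w3=1 w4=0 w2=0 w1=1 w6=0 w5=0 w7=1 w0=1
t9.Δ3 clk=0 w3=1 w4=0 w2=0 w1=0 w6=0 w5=0 w7=1 w0=1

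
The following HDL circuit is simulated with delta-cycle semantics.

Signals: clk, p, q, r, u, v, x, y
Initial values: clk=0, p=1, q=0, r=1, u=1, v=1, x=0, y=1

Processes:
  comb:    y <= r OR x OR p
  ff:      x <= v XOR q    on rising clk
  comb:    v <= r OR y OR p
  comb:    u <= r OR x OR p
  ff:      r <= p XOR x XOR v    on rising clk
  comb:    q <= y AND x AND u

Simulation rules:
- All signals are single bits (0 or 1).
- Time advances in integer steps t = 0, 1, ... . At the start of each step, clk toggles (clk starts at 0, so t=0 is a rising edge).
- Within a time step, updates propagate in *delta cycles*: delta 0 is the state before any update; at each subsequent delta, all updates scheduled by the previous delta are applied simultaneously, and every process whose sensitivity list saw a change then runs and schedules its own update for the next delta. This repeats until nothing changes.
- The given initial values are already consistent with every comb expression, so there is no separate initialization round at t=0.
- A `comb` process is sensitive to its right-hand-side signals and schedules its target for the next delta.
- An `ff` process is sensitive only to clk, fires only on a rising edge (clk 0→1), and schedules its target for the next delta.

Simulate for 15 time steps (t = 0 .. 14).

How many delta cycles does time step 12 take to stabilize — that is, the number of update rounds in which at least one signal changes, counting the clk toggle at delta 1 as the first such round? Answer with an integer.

t=0 Δ0: x=0 r=1 clk=0 y=1 p=1 q=0 v=1 u=1
  Δ1: clk:0→1
  Δ2: x:0→1, r:1→0
  Δ3: q:0→1
  (3Δ to stable)
t=1 Δ0: x=1 r=0 clk=1 y=1 p=1 q=1 v=1 u=1
  Δ1: clk:1→0
  (1Δ to stable)
t=2 Δ0: x=1 r=0 clk=0 y=1 p=1 q=1 v=1 u=1
  Δ1: clk:0→1
  Δ2: x:1→0, r:0→1
  Δ3: q:1→0
  (3Δ to stable)
t=3 Δ0: x=0 r=1 clk=1 y=1 p=1 q=0 v=1 u=1
  Δ1: clk:1→0
  (1Δ to stable)
t=4 Δ0: x=0 r=1 clk=0 y=1 p=1 q=0 v=1 u=1
  Δ1: clk:0→1
  Δ2: x:0→1, r:1→0
  Δ3: q:0→1
  (3Δ to stable)
t=5 Δ0: x=1 r=0 clk=1 y=1 p=1 q=1 v=1 u=1
  Δ1: clk:1→0
  (1Δ to stable)
t=6 Δ0: x=1 r=0 clk=0 y=1 p=1 q=1 v=1 u=1
  Δ1: clk:0→1
  Δ2: x:1→0, r:0→1
  Δ3: q:1→0
  (3Δ to stable)
t=7 Δ0: x=0 r=1 clk=1 y=1 p=1 q=0 v=1 u=1
  Δ1: clk:1→0
  (1Δ to stable)
t=8 Δ0: x=0 r=1 clk=0 y=1 p=1 q=0 v=1 u=1
  Δ1: clk:0→1
  Δ2: x:0→1, r:1→0
  Δ3: q:0→1
  (3Δ to stable)
t=9 Δ0: x=1 r=0 clk=1 y=1 p=1 q=1 v=1 u=1
  Δ1: clk:1→0
  (1Δ to stable)
t=10 Δ0: x=1 r=0 clk=0 y=1 p=1 q=1 v=1 u=1
  Δ1: clk:0→1
  Δ2: x:1→0, r:0→1
  Δ3: q:1→0
  (3Δ to stable)
t=11 Δ0: x=0 r=1 clk=1 y=1 p=1 q=0 v=1 u=1
  Δ1: clk:1→0
  (1Δ to stable)
t=12 Δ0: x=0 r=1 clk=0 y=1 p=1 q=0 v=1 u=1
  Δ1: clk:0→1
  Δ2: x:0→1, r:1→0
  Δ3: q:0→1
  (3Δ to stable)
t=13 Δ0: x=1 r=0 clk=1 y=1 p=1 q=1 v=1 u=1
  Δ1: clk:1→0
  (1Δ to stable)
t=14 Δ0: x=1 r=0 clk=0 y=1 p=1 q=1 v=1 u=1
  Δ1: clk:0→1
  Δ2: x:1→0, r:0→1
  Δ3: q:1→0
  (3Δ to stable)

3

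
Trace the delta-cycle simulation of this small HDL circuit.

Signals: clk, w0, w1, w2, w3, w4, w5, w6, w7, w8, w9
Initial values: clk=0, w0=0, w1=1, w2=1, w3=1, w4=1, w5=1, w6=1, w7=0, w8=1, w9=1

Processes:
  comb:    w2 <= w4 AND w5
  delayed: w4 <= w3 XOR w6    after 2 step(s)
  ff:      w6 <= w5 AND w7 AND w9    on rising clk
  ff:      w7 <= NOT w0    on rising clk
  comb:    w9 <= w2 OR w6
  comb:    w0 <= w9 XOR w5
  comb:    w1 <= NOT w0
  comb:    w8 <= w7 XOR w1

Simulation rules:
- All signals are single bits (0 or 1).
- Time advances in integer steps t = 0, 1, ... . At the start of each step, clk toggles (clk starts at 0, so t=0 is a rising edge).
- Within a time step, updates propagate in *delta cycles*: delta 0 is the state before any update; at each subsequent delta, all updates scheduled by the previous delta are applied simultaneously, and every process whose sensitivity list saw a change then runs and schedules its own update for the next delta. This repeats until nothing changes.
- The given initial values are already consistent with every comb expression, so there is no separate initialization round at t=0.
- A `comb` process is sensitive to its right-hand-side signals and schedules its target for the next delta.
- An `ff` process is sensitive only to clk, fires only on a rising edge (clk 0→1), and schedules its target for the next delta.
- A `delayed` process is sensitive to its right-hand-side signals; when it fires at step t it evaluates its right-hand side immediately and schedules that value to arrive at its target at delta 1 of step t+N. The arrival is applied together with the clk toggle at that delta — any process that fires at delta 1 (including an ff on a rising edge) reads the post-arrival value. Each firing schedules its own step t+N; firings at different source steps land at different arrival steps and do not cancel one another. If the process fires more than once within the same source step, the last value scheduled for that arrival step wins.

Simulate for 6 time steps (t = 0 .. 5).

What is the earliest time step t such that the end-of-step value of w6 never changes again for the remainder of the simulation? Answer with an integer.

2

[bits: w4,w1,clk,w9,w3,w2,w5,w8,w7,w6,w0]
t=0: Δ0=11011111010 Δ1=11111111010 Δ2=11111111100 Δ3=11111110100 | 3Δ
t=1: Δ0=11111110100 Δ1=11011110100 | 1Δ
t=2: Δ0=11011110100 Δ1=11111110100 Δ2=11111110110 | 2Δ
t=3: Δ0=11111110110 Δ1=11011110110 | 1Δ
t=4: Δ0=11011110110 Δ1=01111110110 Δ2=01111010110 | 2Δ
t=5: Δ0=01111010110 Δ1=01011010110 | 1Δ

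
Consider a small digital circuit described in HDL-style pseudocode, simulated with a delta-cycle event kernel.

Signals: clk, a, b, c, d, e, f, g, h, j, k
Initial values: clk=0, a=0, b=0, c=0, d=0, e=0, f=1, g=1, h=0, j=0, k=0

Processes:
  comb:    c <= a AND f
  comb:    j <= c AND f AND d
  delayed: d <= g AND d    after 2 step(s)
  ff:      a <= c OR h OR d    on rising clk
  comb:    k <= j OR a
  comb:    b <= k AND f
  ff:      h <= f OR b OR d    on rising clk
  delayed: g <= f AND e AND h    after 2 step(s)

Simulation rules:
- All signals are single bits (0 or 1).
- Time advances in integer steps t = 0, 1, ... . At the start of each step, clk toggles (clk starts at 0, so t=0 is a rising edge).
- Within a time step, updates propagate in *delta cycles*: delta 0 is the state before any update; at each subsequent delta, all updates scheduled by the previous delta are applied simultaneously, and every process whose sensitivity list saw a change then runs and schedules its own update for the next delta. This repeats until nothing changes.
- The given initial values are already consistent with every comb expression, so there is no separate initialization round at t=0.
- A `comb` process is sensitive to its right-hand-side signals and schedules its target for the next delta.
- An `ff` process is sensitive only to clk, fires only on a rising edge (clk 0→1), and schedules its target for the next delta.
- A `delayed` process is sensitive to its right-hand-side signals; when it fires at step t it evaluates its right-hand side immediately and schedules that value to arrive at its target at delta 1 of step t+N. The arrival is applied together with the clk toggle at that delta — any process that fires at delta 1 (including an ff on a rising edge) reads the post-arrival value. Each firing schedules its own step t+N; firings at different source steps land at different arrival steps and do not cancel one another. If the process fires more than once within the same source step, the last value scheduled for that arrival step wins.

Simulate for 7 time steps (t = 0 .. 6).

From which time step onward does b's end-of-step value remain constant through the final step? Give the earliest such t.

2

t0.Δ0 f=1 e=0 j=0 clk=0 c=0 g=1 d=0 h=0 b=0 k=0 a=0
t0.Δ1 f=1 e=0 j=0 clk=1 c=0 g=1 d=0 h=0 b=0 k=0 a=0
t0.Δ2 f=1 e=0 j=0 clk=1 c=0 g=1 d=0 h=1 b=0 k=0 a=0
t1.Δ0 f=1 e=0 j=0 clk=1 c=0 g=1 d=0 h=1 b=0 k=0 a=0
t1.Δ1 f=1 e=0 j=0 clk=0 c=0 g=1 d=0 h=1 b=0 k=0 a=0
t2.Δ0 f=1 e=0 j=0 clk=0 c=0 g=1 d=0 h=1 b=0 k=0 a=0
t2.Δ1 f=1 e=0 j=0 clk=1 c=0 g=0 d=0 h=1 b=0 k=0 a=0
t2.Δ2 f=1 e=0 j=0 clk=1 c=0 g=0 d=0 h=1 b=0 k=0 a=1
t2.Δ3 f=1 e=0 j=0 clk=1 c=1 g=0 d=0 h=1 b=0 k=1 a=1
t2.Δ4 f=1 e=0 j=0 clk=1 c=1 g=0 d=0 h=1 b=1 k=1 a=1
t3.Δ0 f=1 e=0 j=0 clk=1 c=1 g=0 d=0 h=1 b=1 k=1 a=1
t3.Δ1 f=1 e=0 j=0 clk=0 c=1 g=0 d=0 h=1 b=1 k=1 a=1
t4.Δ0 f=1 e=0 j=0 clk=0 c=1 g=0 d=0 h=1 b=1 k=1 a=1
t4.Δ1 f=1 e=0 j=0 clk=1 c=1 g=0 d=0 h=1 b=1 k=1 a=1
t5.Δ0 f=1 e=0 j=0 clk=1 c=1 g=0 d=0 h=1 b=1 k=1 a=1
t5.Δ1 f=1 e=0 j=0 clk=0 c=1 g=0 d=0 h=1 b=1 k=1 a=1
t6.Δ0 f=1 e=0 j=0 clk=0 c=1 g=0 d=0 h=1 b=1 k=1 a=1
t6.Δ1 f=1 e=0 j=0 clk=1 c=1 g=0 d=0 h=1 b=1 k=1 a=1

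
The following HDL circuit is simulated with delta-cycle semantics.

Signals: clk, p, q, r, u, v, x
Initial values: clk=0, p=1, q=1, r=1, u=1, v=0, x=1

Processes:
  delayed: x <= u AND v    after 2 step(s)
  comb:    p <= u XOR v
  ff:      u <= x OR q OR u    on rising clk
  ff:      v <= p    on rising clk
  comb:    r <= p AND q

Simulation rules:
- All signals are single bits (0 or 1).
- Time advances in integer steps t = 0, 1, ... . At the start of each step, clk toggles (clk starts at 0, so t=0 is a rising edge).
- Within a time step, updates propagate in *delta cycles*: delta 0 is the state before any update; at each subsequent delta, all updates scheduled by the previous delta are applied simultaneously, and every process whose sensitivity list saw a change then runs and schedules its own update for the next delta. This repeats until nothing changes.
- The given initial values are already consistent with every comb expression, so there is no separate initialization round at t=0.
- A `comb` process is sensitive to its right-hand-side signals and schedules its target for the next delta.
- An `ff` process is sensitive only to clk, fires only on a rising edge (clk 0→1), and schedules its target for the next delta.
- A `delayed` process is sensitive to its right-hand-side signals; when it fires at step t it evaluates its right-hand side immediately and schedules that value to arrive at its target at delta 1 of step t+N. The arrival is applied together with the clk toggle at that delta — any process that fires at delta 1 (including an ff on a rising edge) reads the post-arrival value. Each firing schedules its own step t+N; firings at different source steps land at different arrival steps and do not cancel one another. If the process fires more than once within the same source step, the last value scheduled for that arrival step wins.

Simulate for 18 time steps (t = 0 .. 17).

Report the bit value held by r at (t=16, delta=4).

t=0 Δ0: r=1 v=0 q=1 x=1 p=1 u=1 clk=0
  Δ1: clk:0→1
  Δ2: v:0→1
  Δ3: p:1→0
  Δ4: r:1→0
  (4Δ to stable)
t=1 Δ0: r=0 v=1 q=1 x=1 p=0 u=1 clk=1
  Δ1: clk:1→0
  (1Δ to stable)
t=2 Δ0: r=0 v=1 q=1 x=1 p=0 u=1 clk=0
  Δ1: clk:0→1
  Δ2: v:1→0
  Δ3: p:0→1
  Δ4: r:0→1
  (4Δ to stable)
t=3 Δ0: r=1 v=0 q=1 x=1 p=1 u=1 clk=1
  Δ1: clk:1→0
  (1Δ to stable)
t=4 Δ0: r=1 v=0 q=1 x=1 p=1 u=1 clk=0
  Δ1: x:1→0, clk:0→1
  Δ2: v:0→1
  Δ3: p:1→0
  Δ4: r:1→0
  (4Δ to stable)
t=5 Δ0: r=0 v=1 q=1 x=0 p=0 u=1 clk=1
  Δ1: clk:1→0
  (1Δ to stable)
t=6 Δ0: r=0 v=1 q=1 x=0 p=0 u=1 clk=0
  Δ1: x:0→1, clk:0→1
  Δ2: v:1→0
  Δ3: p:0→1
  Δ4: r:0→1
  (4Δ to stable)
t=7 Δ0: r=1 v=0 q=1 x=1 p=1 u=1 clk=1
  Δ1: clk:1→0
  (1Δ to stable)
t=8 Δ0: r=1 v=0 q=1 x=1 p=1 u=1 clk=0
  Δ1: x:1→0, clk:0→1
  Δ2: v:0→1
  Δ3: p:1→0
  Δ4: r:1→0
  (4Δ to stable)
t=9 Δ0: r=0 v=1 q=1 x=0 p=0 u=1 clk=1
  Δ1: clk:1→0
  (1Δ to stable)
t=10 Δ0: r=0 v=1 q=1 x=0 p=0 u=1 clk=0
  Δ1: x:0→1, clk:0→1
  Δ2: v:1→0
  Δ3: p:0→1
  Δ4: r:0→1
  (4Δ to stable)
t=11 Δ0: r=1 v=0 q=1 x=1 p=1 u=1 clk=1
  Δ1: clk:1→0
  (1Δ to stable)
t=12 Δ0: r=1 v=0 q=1 x=1 p=1 u=1 clk=0
  Δ1: x:1→0, clk:0→1
  Δ2: v:0→1
  Δ3: p:1→0
  Δ4: r:1→0
  (4Δ to stable)
t=13 Δ0: r=0 v=1 q=1 x=0 p=0 u=1 clk=1
  Δ1: clk:1→0
  (1Δ to stable)
t=14 Δ0: r=0 v=1 q=1 x=0 p=0 u=1 clk=0
  Δ1: x:0→1, clk:0→1
  Δ2: v:1→0
  Δ3: p:0→1
  Δ4: r:0→1
  (4Δ to stable)
t=15 Δ0: r=1 v=0 q=1 x=1 p=1 u=1 clk=1
  Δ1: clk:1→0
  (1Δ to stable)
t=16 Δ0: r=1 v=0 q=1 x=1 p=1 u=1 clk=0
  Δ1: x:1→0, clk:0→1
  Δ2: v:0→1
  Δ3: p:1→0
  Δ4: r:1→0
  (4Δ to stable)
t=17 Δ0: r=0 v=1 q=1 x=0 p=0 u=1 clk=1
  Δ1: clk:1→0
  (1Δ to stable)

0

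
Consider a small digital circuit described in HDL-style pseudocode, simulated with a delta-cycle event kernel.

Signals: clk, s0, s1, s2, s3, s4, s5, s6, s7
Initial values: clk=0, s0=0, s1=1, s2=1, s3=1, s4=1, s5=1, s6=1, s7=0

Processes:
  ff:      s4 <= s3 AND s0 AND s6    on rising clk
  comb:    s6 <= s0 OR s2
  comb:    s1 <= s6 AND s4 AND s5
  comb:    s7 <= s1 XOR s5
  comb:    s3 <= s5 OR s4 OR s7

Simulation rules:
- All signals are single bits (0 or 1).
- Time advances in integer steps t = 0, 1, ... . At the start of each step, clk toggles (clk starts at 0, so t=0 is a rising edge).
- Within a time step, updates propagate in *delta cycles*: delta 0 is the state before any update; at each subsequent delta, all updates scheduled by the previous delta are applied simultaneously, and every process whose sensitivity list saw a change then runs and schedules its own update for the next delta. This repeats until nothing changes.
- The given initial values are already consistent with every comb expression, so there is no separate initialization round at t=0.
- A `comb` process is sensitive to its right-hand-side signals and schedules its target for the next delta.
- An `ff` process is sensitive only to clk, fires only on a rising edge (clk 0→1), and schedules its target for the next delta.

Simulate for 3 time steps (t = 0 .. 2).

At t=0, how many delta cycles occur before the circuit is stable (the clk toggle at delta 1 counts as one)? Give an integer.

[bits: s2,s3,s4,clk,s1,s6,s5,s0,s7]
t=0: Δ0=111011100 Δ1=111111100 Δ2=110111100 Δ3=110101100 Δ4=110101101 | 4Δ
t=1: Δ0=110101101 Δ1=110001101 | 1Δ
t=2: Δ0=110001101 Δ1=110101101 | 1Δ

4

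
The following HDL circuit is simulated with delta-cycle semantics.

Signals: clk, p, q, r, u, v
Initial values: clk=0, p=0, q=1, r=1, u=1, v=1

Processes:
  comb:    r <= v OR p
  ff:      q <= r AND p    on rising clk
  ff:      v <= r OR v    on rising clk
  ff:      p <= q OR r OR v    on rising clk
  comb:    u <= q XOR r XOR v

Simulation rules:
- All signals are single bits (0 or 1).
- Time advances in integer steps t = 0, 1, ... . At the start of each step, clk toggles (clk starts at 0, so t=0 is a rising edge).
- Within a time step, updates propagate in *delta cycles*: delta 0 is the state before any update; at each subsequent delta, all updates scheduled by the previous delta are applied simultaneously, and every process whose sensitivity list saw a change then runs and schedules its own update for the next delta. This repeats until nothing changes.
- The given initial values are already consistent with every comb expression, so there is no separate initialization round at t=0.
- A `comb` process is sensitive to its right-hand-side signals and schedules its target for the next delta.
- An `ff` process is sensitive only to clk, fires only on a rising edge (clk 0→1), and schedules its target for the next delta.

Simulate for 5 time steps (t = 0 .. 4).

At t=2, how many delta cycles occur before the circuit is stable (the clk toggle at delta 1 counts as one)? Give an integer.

3

t0.Δ0 v=1 clk=0 q=1 p=0 u=1 r=1
t0.Δ1 v=1 clk=1 q=1 p=0 u=1 r=1
t0.Δ2 v=1 clk=1 q=0 p=1 u=1 r=1
t0.Δ3 v=1 clk=1 q=0 p=1 u=0 r=1
t1.Δ0 v=1 clk=1 q=0 p=1 u=0 r=1
t1.Δ1 v=1 clk=0 q=0 p=1 u=0 r=1
t2.Δ0 v=1 clk=0 q=0 p=1 u=0 r=1
t2.Δ1 v=1 clk=1 q=0 p=1 u=0 r=1
t2.Δ2 v=1 clk=1 q=1 p=1 u=0 r=1
t2.Δ3 v=1 clk=1 q=1 p=1 u=1 r=1
t3.Δ0 v=1 clk=1 q=1 p=1 u=1 r=1
t3.Δ1 v=1 clk=0 q=1 p=1 u=1 r=1
t4.Δ0 v=1 clk=0 q=1 p=1 u=1 r=1
t4.Δ1 v=1 clk=1 q=1 p=1 u=1 r=1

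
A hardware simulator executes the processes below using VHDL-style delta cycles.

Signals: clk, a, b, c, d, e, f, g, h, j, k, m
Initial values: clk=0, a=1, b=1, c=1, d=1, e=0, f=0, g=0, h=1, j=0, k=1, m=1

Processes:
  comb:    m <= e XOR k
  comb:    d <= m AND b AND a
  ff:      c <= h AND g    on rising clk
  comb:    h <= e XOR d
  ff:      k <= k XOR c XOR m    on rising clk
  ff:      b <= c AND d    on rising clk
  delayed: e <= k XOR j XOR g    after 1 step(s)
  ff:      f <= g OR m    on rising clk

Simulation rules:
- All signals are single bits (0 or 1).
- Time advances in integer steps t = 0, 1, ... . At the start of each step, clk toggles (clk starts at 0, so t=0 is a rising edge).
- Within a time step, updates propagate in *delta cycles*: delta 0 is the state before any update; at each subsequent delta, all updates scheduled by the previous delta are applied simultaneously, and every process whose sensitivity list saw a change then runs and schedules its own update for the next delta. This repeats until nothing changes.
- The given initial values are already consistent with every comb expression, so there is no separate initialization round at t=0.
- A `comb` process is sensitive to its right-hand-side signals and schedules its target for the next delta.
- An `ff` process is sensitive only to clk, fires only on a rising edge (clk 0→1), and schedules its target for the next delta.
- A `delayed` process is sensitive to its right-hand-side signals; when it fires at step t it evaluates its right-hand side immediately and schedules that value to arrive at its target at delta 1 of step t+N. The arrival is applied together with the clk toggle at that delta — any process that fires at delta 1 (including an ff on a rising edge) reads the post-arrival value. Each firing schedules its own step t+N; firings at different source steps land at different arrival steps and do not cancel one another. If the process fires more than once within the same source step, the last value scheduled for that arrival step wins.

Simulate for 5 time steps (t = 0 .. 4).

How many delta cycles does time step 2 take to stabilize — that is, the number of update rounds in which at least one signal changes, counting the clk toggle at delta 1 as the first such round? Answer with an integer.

4

t=0 Δ0: m=1 f=0 clk=0 d=1 j=0 a=1 h=1 c=1 g=0 k=1 b=1 e=0
  Δ1: clk:0→1
  Δ2: f:0→1, c:1→0
  (2Δ to stable)
t=1 Δ0: m=1 f=1 clk=1 d=1 j=0 a=1 h=1 c=0 g=0 k=1 b=1 e=0
  Δ1: clk:1→0
  (1Δ to stable)
t=2 Δ0: m=1 f=1 clk=0 d=1 j=0 a=1 h=1 c=0 g=0 k=1 b=1 e=0
  Δ1: clk:0→1
  Δ2: k:1→0, b:1→0
  Δ3: m:1→0, d:1→0
  Δ4: h:1→0
  (4Δ to stable)
t=3 Δ0: m=0 f=1 clk=1 d=0 j=0 a=1 h=0 c=0 g=0 k=0 b=0 e=0
  Δ1: clk:1→0
  (1Δ to stable)
t=4 Δ0: m=0 f=1 clk=0 d=0 j=0 a=1 h=0 c=0 g=0 k=0 b=0 e=0
  Δ1: clk:0→1
  Δ2: f:1→0
  (2Δ to stable)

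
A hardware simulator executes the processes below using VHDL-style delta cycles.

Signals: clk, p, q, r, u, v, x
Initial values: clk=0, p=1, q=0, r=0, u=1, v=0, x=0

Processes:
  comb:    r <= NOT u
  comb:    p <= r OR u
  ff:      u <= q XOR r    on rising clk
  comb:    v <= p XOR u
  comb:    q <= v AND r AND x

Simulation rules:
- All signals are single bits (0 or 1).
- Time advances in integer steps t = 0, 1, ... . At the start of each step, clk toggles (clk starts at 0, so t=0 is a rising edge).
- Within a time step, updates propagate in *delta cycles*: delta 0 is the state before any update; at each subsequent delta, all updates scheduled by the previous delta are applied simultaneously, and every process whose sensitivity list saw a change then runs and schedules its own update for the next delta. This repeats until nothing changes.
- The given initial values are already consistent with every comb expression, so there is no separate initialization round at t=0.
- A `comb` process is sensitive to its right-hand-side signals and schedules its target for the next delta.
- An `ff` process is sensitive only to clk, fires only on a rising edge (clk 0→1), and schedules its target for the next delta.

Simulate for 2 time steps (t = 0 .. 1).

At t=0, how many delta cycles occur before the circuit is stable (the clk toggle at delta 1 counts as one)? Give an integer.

t0.Δ0 r=0 clk=0 p=1 v=0 q=0 x=0 u=1
t0.Δ1 r=0 clk=1 p=1 v=0 q=0 x=0 u=1
t0.Δ2 r=0 clk=1 p=1 v=0 q=0 x=0 u=0
t0.Δ3 r=1 clk=1 p=0 v=1 q=0 x=0 u=0
t0.Δ4 r=1 clk=1 p=1 v=0 q=0 x=0 u=0
t0.Δ5 r=1 clk=1 p=1 v=1 q=0 x=0 u=0
t1.Δ0 r=1 clk=1 p=1 v=1 q=0 x=0 u=0
t1.Δ1 r=1 clk=0 p=1 v=1 q=0 x=0 u=0

5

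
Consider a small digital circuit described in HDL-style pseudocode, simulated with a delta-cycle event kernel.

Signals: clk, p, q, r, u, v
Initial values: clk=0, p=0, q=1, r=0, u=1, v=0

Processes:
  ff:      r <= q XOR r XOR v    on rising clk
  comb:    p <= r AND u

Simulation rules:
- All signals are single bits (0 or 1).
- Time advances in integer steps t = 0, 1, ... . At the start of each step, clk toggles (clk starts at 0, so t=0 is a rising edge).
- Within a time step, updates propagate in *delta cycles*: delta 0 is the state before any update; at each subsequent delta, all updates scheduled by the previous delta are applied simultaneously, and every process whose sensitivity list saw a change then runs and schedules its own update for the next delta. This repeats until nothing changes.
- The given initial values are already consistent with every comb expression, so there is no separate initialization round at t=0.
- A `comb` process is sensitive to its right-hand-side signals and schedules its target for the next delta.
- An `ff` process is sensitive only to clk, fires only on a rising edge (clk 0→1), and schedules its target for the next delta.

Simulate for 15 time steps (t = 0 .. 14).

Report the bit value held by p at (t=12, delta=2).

t=0 Δ0: q=1 p=0 r=0 u=1 clk=0 v=0
  Δ1: clk:0→1
  Δ2: r:0→1
  Δ3: p:0→1
  (3Δ to stable)
t=1 Δ0: q=1 p=1 r=1 u=1 clk=1 v=0
  Δ1: clk:1→0
  (1Δ to stable)
t=2 Δ0: q=1 p=1 r=1 u=1 clk=0 v=0
  Δ1: clk:0→1
  Δ2: r:1→0
  Δ3: p:1→0
  (3Δ to stable)
t=3 Δ0: q=1 p=0 r=0 u=1 clk=1 v=0
  Δ1: clk:1→0
  (1Δ to stable)
t=4 Δ0: q=1 p=0 r=0 u=1 clk=0 v=0
  Δ1: clk:0→1
  Δ2: r:0→1
  Δ3: p:0→1
  (3Δ to stable)
t=5 Δ0: q=1 p=1 r=1 u=1 clk=1 v=0
  Δ1: clk:1→0
  (1Δ to stable)
t=6 Δ0: q=1 p=1 r=1 u=1 clk=0 v=0
  Δ1: clk:0→1
  Δ2: r:1→0
  Δ3: p:1→0
  (3Δ to stable)
t=7 Δ0: q=1 p=0 r=0 u=1 clk=1 v=0
  Δ1: clk:1→0
  (1Δ to stable)
t=8 Δ0: q=1 p=0 r=0 u=1 clk=0 v=0
  Δ1: clk:0→1
  Δ2: r:0→1
  Δ3: p:0→1
  (3Δ to stable)
t=9 Δ0: q=1 p=1 r=1 u=1 clk=1 v=0
  Δ1: clk:1→0
  (1Δ to stable)
t=10 Δ0: q=1 p=1 r=1 u=1 clk=0 v=0
  Δ1: clk:0→1
  Δ2: r:1→0
  Δ3: p:1→0
  (3Δ to stable)
t=11 Δ0: q=1 p=0 r=0 u=1 clk=1 v=0
  Δ1: clk:1→0
  (1Δ to stable)
t=12 Δ0: q=1 p=0 r=0 u=1 clk=0 v=0
  Δ1: clk:0→1
  Δ2: r:0→1
  Δ3: p:0→1
  (3Δ to stable)
t=13 Δ0: q=1 p=1 r=1 u=1 clk=1 v=0
  Δ1: clk:1→0
  (1Δ to stable)
t=14 Δ0: q=1 p=1 r=1 u=1 clk=0 v=0
  Δ1: clk:0→1
  Δ2: r:1→0
  Δ3: p:1→0
  (3Δ to stable)

0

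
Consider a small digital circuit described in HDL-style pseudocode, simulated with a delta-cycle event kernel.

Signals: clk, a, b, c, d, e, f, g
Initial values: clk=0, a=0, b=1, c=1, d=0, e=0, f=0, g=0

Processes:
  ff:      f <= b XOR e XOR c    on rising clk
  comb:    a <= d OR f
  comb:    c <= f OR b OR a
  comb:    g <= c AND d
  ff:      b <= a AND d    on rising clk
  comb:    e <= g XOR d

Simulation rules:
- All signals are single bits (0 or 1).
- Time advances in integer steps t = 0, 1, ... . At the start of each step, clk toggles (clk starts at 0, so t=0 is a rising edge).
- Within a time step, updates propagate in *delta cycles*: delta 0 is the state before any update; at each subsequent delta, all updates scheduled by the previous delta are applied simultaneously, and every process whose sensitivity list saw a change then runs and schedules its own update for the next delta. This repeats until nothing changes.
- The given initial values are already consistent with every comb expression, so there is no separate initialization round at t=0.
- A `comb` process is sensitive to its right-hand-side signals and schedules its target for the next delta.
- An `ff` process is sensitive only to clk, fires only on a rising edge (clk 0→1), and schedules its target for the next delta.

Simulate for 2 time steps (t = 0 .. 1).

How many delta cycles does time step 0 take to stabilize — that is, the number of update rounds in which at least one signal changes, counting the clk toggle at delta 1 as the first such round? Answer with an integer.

3

t0.Δ0 f=0 d=0 clk=0 c=1 g=0 b=1 a=0 e=0
t0.Δ1 f=0 d=0 clk=1 c=1 g=0 b=1 a=0 e=0
t0.Δ2 f=0 d=0 clk=1 c=1 g=0 b=0 a=0 e=0
t0.Δ3 f=0 d=0 clk=1 c=0 g=0 b=0 a=0 e=0
t1.Δ0 f=0 d=0 clk=1 c=0 g=0 b=0 a=0 e=0
t1.Δ1 f=0 d=0 clk=0 c=0 g=0 b=0 a=0 e=0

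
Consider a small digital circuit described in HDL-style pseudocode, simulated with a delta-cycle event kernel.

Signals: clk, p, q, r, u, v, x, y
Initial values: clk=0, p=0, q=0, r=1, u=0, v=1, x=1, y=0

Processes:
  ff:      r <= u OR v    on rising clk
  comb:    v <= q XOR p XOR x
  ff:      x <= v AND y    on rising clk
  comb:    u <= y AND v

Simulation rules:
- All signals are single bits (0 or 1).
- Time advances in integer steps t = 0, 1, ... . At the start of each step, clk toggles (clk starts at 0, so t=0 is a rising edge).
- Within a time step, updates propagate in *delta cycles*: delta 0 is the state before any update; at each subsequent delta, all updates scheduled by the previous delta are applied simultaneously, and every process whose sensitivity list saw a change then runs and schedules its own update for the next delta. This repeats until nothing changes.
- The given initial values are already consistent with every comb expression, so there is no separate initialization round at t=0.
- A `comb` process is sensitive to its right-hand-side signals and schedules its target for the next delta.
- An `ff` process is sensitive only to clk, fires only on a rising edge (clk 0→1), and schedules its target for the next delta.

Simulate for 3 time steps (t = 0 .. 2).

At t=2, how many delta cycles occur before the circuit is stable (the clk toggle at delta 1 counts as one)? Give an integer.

2

t=0 Δ0: v=1 x=1 p=0 q=0 u=0 r=1 clk=0 y=0
  Δ1: clk:0→1
  Δ2: x:1→0
  Δ3: v:1→0
  (3Δ to stable)
t=1 Δ0: v=0 x=0 p=0 q=0 u=0 r=1 clk=1 y=0
  Δ1: clk:1→0
  (1Δ to stable)
t=2 Δ0: v=0 x=0 p=0 q=0 u=0 r=1 clk=0 y=0
  Δ1: clk:0→1
  Δ2: r:1→0
  (2Δ to stable)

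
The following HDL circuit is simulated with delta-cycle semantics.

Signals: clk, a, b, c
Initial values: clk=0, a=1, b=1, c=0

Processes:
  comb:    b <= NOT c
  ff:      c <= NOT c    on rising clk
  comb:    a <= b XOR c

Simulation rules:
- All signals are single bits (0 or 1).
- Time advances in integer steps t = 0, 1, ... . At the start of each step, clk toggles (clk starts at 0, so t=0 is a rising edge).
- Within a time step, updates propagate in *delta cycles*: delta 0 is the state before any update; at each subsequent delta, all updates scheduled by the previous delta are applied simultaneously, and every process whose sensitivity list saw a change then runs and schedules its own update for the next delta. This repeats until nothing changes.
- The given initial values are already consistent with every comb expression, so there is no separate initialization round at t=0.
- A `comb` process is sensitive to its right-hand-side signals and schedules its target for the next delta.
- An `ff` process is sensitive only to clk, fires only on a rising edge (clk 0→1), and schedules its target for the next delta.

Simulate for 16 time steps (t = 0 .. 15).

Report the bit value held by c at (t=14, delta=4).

0

t=0 Δ0: b=1 clk=0 c=0 a=1
  Δ1: clk:0→1
  Δ2: c:0→1
  Δ3: b:1→0, a:1→0
  Δ4: a:0→1
  (4Δ to stable)
t=1 Δ0: b=0 clk=1 c=1 a=1
  Δ1: clk:1→0
  (1Δ to stable)
t=2 Δ0: b=0 clk=0 c=1 a=1
  Δ1: clk:0→1
  Δ2: c:1→0
  Δ3: b:0→1, a:1→0
  Δ4: a:0→1
  (4Δ to stable)
t=3 Δ0: b=1 clk=1 c=0 a=1
  Δ1: clk:1→0
  (1Δ to stable)
t=4 Δ0: b=1 clk=0 c=0 a=1
  Δ1: clk:0→1
  Δ2: c:0→1
  Δ3: b:1→0, a:1→0
  Δ4: a:0→1
  (4Δ to stable)
t=5 Δ0: b=0 clk=1 c=1 a=1
  Δ1: clk:1→0
  (1Δ to stable)
t=6 Δ0: b=0 clk=0 c=1 a=1
  Δ1: clk:0→1
  Δ2: c:1→0
  Δ3: b:0→1, a:1→0
  Δ4: a:0→1
  (4Δ to stable)
t=7 Δ0: b=1 clk=1 c=0 a=1
  Δ1: clk:1→0
  (1Δ to stable)
t=8 Δ0: b=1 clk=0 c=0 a=1
  Δ1: clk:0→1
  Δ2: c:0→1
  Δ3: b:1→0, a:1→0
  Δ4: a:0→1
  (4Δ to stable)
t=9 Δ0: b=0 clk=1 c=1 a=1
  Δ1: clk:1→0
  (1Δ to stable)
t=10 Δ0: b=0 clk=0 c=1 a=1
  Δ1: clk:0→1
  Δ2: c:1→0
  Δ3: b:0→1, a:1→0
  Δ4: a:0→1
  (4Δ to stable)
t=11 Δ0: b=1 clk=1 c=0 a=1
  Δ1: clk:1→0
  (1Δ to stable)
t=12 Δ0: b=1 clk=0 c=0 a=1
  Δ1: clk:0→1
  Δ2: c:0→1
  Δ3: b:1→0, a:1→0
  Δ4: a:0→1
  (4Δ to stable)
t=13 Δ0: b=0 clk=1 c=1 a=1
  Δ1: clk:1→0
  (1Δ to stable)
t=14 Δ0: b=0 clk=0 c=1 a=1
  Δ1: clk:0→1
  Δ2: c:1→0
  Δ3: b:0→1, a:1→0
  Δ4: a:0→1
  (4Δ to stable)
t=15 Δ0: b=1 clk=1 c=0 a=1
  Δ1: clk:1→0
  (1Δ to stable)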